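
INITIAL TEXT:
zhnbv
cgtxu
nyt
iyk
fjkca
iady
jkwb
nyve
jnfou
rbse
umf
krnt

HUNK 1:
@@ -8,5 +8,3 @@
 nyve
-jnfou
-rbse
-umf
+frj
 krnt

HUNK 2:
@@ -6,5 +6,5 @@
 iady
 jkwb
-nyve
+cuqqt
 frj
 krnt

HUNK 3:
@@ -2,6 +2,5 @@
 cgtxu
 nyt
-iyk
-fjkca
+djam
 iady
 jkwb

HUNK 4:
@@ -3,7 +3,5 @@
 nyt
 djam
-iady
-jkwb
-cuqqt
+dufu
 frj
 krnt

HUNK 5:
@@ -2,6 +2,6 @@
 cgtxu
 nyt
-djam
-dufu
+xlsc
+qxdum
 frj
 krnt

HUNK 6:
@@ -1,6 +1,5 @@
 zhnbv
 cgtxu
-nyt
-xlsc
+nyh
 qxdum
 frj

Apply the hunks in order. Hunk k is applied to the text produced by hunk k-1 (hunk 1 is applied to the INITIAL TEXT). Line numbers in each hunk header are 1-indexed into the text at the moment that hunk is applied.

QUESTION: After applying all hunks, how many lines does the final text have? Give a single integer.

Hunk 1: at line 8 remove [jnfou,rbse,umf] add [frj] -> 10 lines: zhnbv cgtxu nyt iyk fjkca iady jkwb nyve frj krnt
Hunk 2: at line 6 remove [nyve] add [cuqqt] -> 10 lines: zhnbv cgtxu nyt iyk fjkca iady jkwb cuqqt frj krnt
Hunk 3: at line 2 remove [iyk,fjkca] add [djam] -> 9 lines: zhnbv cgtxu nyt djam iady jkwb cuqqt frj krnt
Hunk 4: at line 3 remove [iady,jkwb,cuqqt] add [dufu] -> 7 lines: zhnbv cgtxu nyt djam dufu frj krnt
Hunk 5: at line 2 remove [djam,dufu] add [xlsc,qxdum] -> 7 lines: zhnbv cgtxu nyt xlsc qxdum frj krnt
Hunk 6: at line 1 remove [nyt,xlsc] add [nyh] -> 6 lines: zhnbv cgtxu nyh qxdum frj krnt
Final line count: 6

Answer: 6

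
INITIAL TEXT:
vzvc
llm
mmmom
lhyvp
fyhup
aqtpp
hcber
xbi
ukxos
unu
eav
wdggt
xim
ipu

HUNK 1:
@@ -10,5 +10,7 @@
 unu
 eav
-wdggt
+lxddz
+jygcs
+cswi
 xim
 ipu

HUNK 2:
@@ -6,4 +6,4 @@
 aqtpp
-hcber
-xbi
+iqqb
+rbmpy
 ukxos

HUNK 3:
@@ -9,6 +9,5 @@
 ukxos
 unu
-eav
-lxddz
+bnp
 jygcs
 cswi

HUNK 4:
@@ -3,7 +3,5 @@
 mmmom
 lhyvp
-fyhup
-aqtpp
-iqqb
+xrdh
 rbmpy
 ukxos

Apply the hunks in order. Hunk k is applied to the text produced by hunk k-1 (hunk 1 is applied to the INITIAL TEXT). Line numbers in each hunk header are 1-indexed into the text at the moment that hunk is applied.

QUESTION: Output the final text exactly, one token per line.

Answer: vzvc
llm
mmmom
lhyvp
xrdh
rbmpy
ukxos
unu
bnp
jygcs
cswi
xim
ipu

Derivation:
Hunk 1: at line 10 remove [wdggt] add [lxddz,jygcs,cswi] -> 16 lines: vzvc llm mmmom lhyvp fyhup aqtpp hcber xbi ukxos unu eav lxddz jygcs cswi xim ipu
Hunk 2: at line 6 remove [hcber,xbi] add [iqqb,rbmpy] -> 16 lines: vzvc llm mmmom lhyvp fyhup aqtpp iqqb rbmpy ukxos unu eav lxddz jygcs cswi xim ipu
Hunk 3: at line 9 remove [eav,lxddz] add [bnp] -> 15 lines: vzvc llm mmmom lhyvp fyhup aqtpp iqqb rbmpy ukxos unu bnp jygcs cswi xim ipu
Hunk 4: at line 3 remove [fyhup,aqtpp,iqqb] add [xrdh] -> 13 lines: vzvc llm mmmom lhyvp xrdh rbmpy ukxos unu bnp jygcs cswi xim ipu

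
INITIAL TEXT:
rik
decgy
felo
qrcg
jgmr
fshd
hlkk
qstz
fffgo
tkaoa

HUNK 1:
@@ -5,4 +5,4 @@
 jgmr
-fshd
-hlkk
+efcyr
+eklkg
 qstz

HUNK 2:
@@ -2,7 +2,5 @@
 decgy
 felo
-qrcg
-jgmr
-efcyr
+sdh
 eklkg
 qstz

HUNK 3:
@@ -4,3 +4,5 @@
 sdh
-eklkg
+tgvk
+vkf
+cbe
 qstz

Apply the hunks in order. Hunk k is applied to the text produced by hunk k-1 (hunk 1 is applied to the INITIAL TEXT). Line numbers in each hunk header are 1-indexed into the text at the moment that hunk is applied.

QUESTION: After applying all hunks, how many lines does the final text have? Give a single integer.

Answer: 10

Derivation:
Hunk 1: at line 5 remove [fshd,hlkk] add [efcyr,eklkg] -> 10 lines: rik decgy felo qrcg jgmr efcyr eklkg qstz fffgo tkaoa
Hunk 2: at line 2 remove [qrcg,jgmr,efcyr] add [sdh] -> 8 lines: rik decgy felo sdh eklkg qstz fffgo tkaoa
Hunk 3: at line 4 remove [eklkg] add [tgvk,vkf,cbe] -> 10 lines: rik decgy felo sdh tgvk vkf cbe qstz fffgo tkaoa
Final line count: 10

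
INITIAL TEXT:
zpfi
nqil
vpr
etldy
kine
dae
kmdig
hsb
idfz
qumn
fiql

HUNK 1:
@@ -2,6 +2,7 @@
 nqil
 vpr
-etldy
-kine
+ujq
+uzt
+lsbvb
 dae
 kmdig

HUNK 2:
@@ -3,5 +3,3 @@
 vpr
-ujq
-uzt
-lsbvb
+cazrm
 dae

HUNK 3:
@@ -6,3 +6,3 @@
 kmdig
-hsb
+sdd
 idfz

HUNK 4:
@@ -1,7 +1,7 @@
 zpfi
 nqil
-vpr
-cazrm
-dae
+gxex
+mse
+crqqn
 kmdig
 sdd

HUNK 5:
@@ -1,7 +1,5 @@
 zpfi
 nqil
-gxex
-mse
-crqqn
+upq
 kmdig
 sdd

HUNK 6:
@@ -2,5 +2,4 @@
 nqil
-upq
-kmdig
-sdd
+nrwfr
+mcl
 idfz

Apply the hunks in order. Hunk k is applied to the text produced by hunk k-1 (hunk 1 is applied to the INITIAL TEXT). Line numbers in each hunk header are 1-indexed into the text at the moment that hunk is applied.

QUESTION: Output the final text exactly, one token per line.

Answer: zpfi
nqil
nrwfr
mcl
idfz
qumn
fiql

Derivation:
Hunk 1: at line 2 remove [etldy,kine] add [ujq,uzt,lsbvb] -> 12 lines: zpfi nqil vpr ujq uzt lsbvb dae kmdig hsb idfz qumn fiql
Hunk 2: at line 3 remove [ujq,uzt,lsbvb] add [cazrm] -> 10 lines: zpfi nqil vpr cazrm dae kmdig hsb idfz qumn fiql
Hunk 3: at line 6 remove [hsb] add [sdd] -> 10 lines: zpfi nqil vpr cazrm dae kmdig sdd idfz qumn fiql
Hunk 4: at line 1 remove [vpr,cazrm,dae] add [gxex,mse,crqqn] -> 10 lines: zpfi nqil gxex mse crqqn kmdig sdd idfz qumn fiql
Hunk 5: at line 1 remove [gxex,mse,crqqn] add [upq] -> 8 lines: zpfi nqil upq kmdig sdd idfz qumn fiql
Hunk 6: at line 2 remove [upq,kmdig,sdd] add [nrwfr,mcl] -> 7 lines: zpfi nqil nrwfr mcl idfz qumn fiql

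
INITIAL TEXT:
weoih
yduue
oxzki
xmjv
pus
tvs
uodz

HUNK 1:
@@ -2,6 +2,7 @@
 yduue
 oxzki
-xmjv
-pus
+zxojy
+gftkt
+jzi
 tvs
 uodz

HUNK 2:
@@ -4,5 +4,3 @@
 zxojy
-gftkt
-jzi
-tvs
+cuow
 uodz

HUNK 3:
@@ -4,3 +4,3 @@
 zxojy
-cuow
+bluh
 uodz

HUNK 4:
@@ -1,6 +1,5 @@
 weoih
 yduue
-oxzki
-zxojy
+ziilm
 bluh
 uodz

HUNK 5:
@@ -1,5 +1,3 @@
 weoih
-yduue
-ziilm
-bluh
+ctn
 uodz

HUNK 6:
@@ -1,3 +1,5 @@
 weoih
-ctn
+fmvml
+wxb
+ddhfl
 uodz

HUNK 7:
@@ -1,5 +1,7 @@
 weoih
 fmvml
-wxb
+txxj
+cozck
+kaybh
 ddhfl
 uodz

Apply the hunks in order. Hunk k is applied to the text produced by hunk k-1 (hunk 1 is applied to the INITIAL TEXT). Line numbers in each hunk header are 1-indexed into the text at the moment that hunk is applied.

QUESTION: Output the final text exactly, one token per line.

Answer: weoih
fmvml
txxj
cozck
kaybh
ddhfl
uodz

Derivation:
Hunk 1: at line 2 remove [xmjv,pus] add [zxojy,gftkt,jzi] -> 8 lines: weoih yduue oxzki zxojy gftkt jzi tvs uodz
Hunk 2: at line 4 remove [gftkt,jzi,tvs] add [cuow] -> 6 lines: weoih yduue oxzki zxojy cuow uodz
Hunk 3: at line 4 remove [cuow] add [bluh] -> 6 lines: weoih yduue oxzki zxojy bluh uodz
Hunk 4: at line 1 remove [oxzki,zxojy] add [ziilm] -> 5 lines: weoih yduue ziilm bluh uodz
Hunk 5: at line 1 remove [yduue,ziilm,bluh] add [ctn] -> 3 lines: weoih ctn uodz
Hunk 6: at line 1 remove [ctn] add [fmvml,wxb,ddhfl] -> 5 lines: weoih fmvml wxb ddhfl uodz
Hunk 7: at line 1 remove [wxb] add [txxj,cozck,kaybh] -> 7 lines: weoih fmvml txxj cozck kaybh ddhfl uodz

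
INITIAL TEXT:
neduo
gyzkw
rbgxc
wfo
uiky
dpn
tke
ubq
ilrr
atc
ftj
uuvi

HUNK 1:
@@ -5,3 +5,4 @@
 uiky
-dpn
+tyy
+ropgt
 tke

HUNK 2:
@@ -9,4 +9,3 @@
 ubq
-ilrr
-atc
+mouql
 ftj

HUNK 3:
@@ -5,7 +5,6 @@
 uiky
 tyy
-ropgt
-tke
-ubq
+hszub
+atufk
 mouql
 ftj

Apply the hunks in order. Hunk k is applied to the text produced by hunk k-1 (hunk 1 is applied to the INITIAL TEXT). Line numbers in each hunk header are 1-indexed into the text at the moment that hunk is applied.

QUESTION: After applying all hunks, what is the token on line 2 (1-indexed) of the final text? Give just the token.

Answer: gyzkw

Derivation:
Hunk 1: at line 5 remove [dpn] add [tyy,ropgt] -> 13 lines: neduo gyzkw rbgxc wfo uiky tyy ropgt tke ubq ilrr atc ftj uuvi
Hunk 2: at line 9 remove [ilrr,atc] add [mouql] -> 12 lines: neduo gyzkw rbgxc wfo uiky tyy ropgt tke ubq mouql ftj uuvi
Hunk 3: at line 5 remove [ropgt,tke,ubq] add [hszub,atufk] -> 11 lines: neduo gyzkw rbgxc wfo uiky tyy hszub atufk mouql ftj uuvi
Final line 2: gyzkw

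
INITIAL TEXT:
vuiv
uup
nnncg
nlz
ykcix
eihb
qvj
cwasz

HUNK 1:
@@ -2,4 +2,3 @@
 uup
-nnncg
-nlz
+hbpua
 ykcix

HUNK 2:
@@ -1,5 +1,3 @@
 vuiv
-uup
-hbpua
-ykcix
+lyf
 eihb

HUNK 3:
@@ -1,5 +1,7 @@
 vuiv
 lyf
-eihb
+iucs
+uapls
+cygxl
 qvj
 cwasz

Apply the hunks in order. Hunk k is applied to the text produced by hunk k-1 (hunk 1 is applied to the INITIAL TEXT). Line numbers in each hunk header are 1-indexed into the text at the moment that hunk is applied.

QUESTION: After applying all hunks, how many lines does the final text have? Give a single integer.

Answer: 7

Derivation:
Hunk 1: at line 2 remove [nnncg,nlz] add [hbpua] -> 7 lines: vuiv uup hbpua ykcix eihb qvj cwasz
Hunk 2: at line 1 remove [uup,hbpua,ykcix] add [lyf] -> 5 lines: vuiv lyf eihb qvj cwasz
Hunk 3: at line 1 remove [eihb] add [iucs,uapls,cygxl] -> 7 lines: vuiv lyf iucs uapls cygxl qvj cwasz
Final line count: 7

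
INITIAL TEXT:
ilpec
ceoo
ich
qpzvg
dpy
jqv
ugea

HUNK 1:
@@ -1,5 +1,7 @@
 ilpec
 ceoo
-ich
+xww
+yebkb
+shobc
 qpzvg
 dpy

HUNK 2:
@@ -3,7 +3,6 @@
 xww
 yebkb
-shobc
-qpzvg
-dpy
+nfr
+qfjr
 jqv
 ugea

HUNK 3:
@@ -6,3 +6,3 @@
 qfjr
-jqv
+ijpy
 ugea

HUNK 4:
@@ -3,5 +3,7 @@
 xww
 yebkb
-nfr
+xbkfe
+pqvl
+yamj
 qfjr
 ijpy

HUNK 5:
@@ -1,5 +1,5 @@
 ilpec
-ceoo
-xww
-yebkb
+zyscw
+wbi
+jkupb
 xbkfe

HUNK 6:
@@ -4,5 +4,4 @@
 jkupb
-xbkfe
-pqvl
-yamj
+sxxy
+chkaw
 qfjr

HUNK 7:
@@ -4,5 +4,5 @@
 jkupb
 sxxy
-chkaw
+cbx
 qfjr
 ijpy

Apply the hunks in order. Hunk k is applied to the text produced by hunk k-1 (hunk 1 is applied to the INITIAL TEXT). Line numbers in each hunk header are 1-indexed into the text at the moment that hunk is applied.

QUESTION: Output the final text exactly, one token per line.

Hunk 1: at line 1 remove [ich] add [xww,yebkb,shobc] -> 9 lines: ilpec ceoo xww yebkb shobc qpzvg dpy jqv ugea
Hunk 2: at line 3 remove [shobc,qpzvg,dpy] add [nfr,qfjr] -> 8 lines: ilpec ceoo xww yebkb nfr qfjr jqv ugea
Hunk 3: at line 6 remove [jqv] add [ijpy] -> 8 lines: ilpec ceoo xww yebkb nfr qfjr ijpy ugea
Hunk 4: at line 3 remove [nfr] add [xbkfe,pqvl,yamj] -> 10 lines: ilpec ceoo xww yebkb xbkfe pqvl yamj qfjr ijpy ugea
Hunk 5: at line 1 remove [ceoo,xww,yebkb] add [zyscw,wbi,jkupb] -> 10 lines: ilpec zyscw wbi jkupb xbkfe pqvl yamj qfjr ijpy ugea
Hunk 6: at line 4 remove [xbkfe,pqvl,yamj] add [sxxy,chkaw] -> 9 lines: ilpec zyscw wbi jkupb sxxy chkaw qfjr ijpy ugea
Hunk 7: at line 4 remove [chkaw] add [cbx] -> 9 lines: ilpec zyscw wbi jkupb sxxy cbx qfjr ijpy ugea

Answer: ilpec
zyscw
wbi
jkupb
sxxy
cbx
qfjr
ijpy
ugea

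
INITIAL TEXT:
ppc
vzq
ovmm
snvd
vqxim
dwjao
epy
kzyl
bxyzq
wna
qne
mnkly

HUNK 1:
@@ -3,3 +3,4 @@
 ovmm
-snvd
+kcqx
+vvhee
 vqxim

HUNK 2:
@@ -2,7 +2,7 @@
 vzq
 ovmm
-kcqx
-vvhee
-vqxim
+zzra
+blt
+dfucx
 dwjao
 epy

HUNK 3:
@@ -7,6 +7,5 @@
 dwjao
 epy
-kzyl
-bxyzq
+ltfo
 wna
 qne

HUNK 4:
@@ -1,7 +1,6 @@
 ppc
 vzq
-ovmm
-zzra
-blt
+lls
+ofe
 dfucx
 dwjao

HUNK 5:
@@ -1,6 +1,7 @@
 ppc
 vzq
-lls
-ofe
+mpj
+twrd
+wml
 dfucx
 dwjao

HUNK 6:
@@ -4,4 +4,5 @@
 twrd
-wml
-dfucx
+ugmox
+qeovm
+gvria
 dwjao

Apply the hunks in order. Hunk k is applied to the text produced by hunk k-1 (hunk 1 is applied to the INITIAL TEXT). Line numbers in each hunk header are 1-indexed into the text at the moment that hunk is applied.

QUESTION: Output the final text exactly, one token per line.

Hunk 1: at line 3 remove [snvd] add [kcqx,vvhee] -> 13 lines: ppc vzq ovmm kcqx vvhee vqxim dwjao epy kzyl bxyzq wna qne mnkly
Hunk 2: at line 2 remove [kcqx,vvhee,vqxim] add [zzra,blt,dfucx] -> 13 lines: ppc vzq ovmm zzra blt dfucx dwjao epy kzyl bxyzq wna qne mnkly
Hunk 3: at line 7 remove [kzyl,bxyzq] add [ltfo] -> 12 lines: ppc vzq ovmm zzra blt dfucx dwjao epy ltfo wna qne mnkly
Hunk 4: at line 1 remove [ovmm,zzra,blt] add [lls,ofe] -> 11 lines: ppc vzq lls ofe dfucx dwjao epy ltfo wna qne mnkly
Hunk 5: at line 1 remove [lls,ofe] add [mpj,twrd,wml] -> 12 lines: ppc vzq mpj twrd wml dfucx dwjao epy ltfo wna qne mnkly
Hunk 6: at line 4 remove [wml,dfucx] add [ugmox,qeovm,gvria] -> 13 lines: ppc vzq mpj twrd ugmox qeovm gvria dwjao epy ltfo wna qne mnkly

Answer: ppc
vzq
mpj
twrd
ugmox
qeovm
gvria
dwjao
epy
ltfo
wna
qne
mnkly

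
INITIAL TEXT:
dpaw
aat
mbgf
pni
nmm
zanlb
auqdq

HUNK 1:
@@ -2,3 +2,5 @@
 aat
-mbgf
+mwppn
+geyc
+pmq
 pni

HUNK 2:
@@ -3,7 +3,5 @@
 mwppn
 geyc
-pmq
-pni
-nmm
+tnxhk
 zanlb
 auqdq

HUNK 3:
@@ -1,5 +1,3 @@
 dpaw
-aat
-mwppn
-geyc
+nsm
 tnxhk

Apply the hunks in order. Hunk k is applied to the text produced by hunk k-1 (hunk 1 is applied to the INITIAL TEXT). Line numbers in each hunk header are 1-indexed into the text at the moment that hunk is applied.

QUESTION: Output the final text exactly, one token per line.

Answer: dpaw
nsm
tnxhk
zanlb
auqdq

Derivation:
Hunk 1: at line 2 remove [mbgf] add [mwppn,geyc,pmq] -> 9 lines: dpaw aat mwppn geyc pmq pni nmm zanlb auqdq
Hunk 2: at line 3 remove [pmq,pni,nmm] add [tnxhk] -> 7 lines: dpaw aat mwppn geyc tnxhk zanlb auqdq
Hunk 3: at line 1 remove [aat,mwppn,geyc] add [nsm] -> 5 lines: dpaw nsm tnxhk zanlb auqdq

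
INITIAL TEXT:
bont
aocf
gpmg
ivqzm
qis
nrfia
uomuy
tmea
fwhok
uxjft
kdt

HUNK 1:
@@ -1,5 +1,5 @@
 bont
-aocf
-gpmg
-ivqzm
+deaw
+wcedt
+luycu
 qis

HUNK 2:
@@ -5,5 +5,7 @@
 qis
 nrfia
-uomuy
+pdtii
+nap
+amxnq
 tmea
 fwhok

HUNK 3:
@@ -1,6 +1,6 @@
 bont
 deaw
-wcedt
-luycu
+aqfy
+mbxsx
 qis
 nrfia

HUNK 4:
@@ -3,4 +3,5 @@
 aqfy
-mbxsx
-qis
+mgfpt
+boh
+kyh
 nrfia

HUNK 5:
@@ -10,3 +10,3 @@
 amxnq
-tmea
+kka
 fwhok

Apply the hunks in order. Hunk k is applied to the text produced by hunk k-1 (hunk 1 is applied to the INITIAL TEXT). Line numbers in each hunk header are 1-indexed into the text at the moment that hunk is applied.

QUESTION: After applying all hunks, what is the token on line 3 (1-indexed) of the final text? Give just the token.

Answer: aqfy

Derivation:
Hunk 1: at line 1 remove [aocf,gpmg,ivqzm] add [deaw,wcedt,luycu] -> 11 lines: bont deaw wcedt luycu qis nrfia uomuy tmea fwhok uxjft kdt
Hunk 2: at line 5 remove [uomuy] add [pdtii,nap,amxnq] -> 13 lines: bont deaw wcedt luycu qis nrfia pdtii nap amxnq tmea fwhok uxjft kdt
Hunk 3: at line 1 remove [wcedt,luycu] add [aqfy,mbxsx] -> 13 lines: bont deaw aqfy mbxsx qis nrfia pdtii nap amxnq tmea fwhok uxjft kdt
Hunk 4: at line 3 remove [mbxsx,qis] add [mgfpt,boh,kyh] -> 14 lines: bont deaw aqfy mgfpt boh kyh nrfia pdtii nap amxnq tmea fwhok uxjft kdt
Hunk 5: at line 10 remove [tmea] add [kka] -> 14 lines: bont deaw aqfy mgfpt boh kyh nrfia pdtii nap amxnq kka fwhok uxjft kdt
Final line 3: aqfy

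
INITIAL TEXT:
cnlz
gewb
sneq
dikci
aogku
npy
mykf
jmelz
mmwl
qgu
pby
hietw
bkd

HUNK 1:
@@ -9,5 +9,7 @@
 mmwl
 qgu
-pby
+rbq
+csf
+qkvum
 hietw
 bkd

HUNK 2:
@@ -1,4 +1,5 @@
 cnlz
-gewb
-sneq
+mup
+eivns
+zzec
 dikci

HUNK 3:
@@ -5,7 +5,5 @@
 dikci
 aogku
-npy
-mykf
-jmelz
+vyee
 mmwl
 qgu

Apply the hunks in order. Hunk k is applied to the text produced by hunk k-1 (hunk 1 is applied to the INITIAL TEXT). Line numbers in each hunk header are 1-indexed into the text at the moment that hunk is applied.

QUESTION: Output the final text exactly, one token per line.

Hunk 1: at line 9 remove [pby] add [rbq,csf,qkvum] -> 15 lines: cnlz gewb sneq dikci aogku npy mykf jmelz mmwl qgu rbq csf qkvum hietw bkd
Hunk 2: at line 1 remove [gewb,sneq] add [mup,eivns,zzec] -> 16 lines: cnlz mup eivns zzec dikci aogku npy mykf jmelz mmwl qgu rbq csf qkvum hietw bkd
Hunk 3: at line 5 remove [npy,mykf,jmelz] add [vyee] -> 14 lines: cnlz mup eivns zzec dikci aogku vyee mmwl qgu rbq csf qkvum hietw bkd

Answer: cnlz
mup
eivns
zzec
dikci
aogku
vyee
mmwl
qgu
rbq
csf
qkvum
hietw
bkd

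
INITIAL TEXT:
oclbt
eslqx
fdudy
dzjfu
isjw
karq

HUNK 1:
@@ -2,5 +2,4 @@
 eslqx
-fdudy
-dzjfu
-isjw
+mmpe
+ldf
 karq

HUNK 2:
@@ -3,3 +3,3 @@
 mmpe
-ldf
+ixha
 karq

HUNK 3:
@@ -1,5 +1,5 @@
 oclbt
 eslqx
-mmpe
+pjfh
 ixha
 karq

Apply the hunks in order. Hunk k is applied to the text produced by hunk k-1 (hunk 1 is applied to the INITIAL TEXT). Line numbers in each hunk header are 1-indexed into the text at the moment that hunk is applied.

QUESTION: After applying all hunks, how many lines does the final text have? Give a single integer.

Hunk 1: at line 2 remove [fdudy,dzjfu,isjw] add [mmpe,ldf] -> 5 lines: oclbt eslqx mmpe ldf karq
Hunk 2: at line 3 remove [ldf] add [ixha] -> 5 lines: oclbt eslqx mmpe ixha karq
Hunk 3: at line 1 remove [mmpe] add [pjfh] -> 5 lines: oclbt eslqx pjfh ixha karq
Final line count: 5

Answer: 5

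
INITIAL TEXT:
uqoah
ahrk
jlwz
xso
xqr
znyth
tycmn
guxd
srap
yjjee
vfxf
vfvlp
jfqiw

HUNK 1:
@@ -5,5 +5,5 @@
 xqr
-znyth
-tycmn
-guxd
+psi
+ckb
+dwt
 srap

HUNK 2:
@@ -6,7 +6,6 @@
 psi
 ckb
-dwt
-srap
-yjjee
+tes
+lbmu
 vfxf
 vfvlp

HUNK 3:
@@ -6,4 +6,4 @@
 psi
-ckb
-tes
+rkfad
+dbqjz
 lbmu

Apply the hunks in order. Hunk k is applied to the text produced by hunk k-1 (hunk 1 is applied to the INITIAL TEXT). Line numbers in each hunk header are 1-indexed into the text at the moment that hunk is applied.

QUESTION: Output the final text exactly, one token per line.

Answer: uqoah
ahrk
jlwz
xso
xqr
psi
rkfad
dbqjz
lbmu
vfxf
vfvlp
jfqiw

Derivation:
Hunk 1: at line 5 remove [znyth,tycmn,guxd] add [psi,ckb,dwt] -> 13 lines: uqoah ahrk jlwz xso xqr psi ckb dwt srap yjjee vfxf vfvlp jfqiw
Hunk 2: at line 6 remove [dwt,srap,yjjee] add [tes,lbmu] -> 12 lines: uqoah ahrk jlwz xso xqr psi ckb tes lbmu vfxf vfvlp jfqiw
Hunk 3: at line 6 remove [ckb,tes] add [rkfad,dbqjz] -> 12 lines: uqoah ahrk jlwz xso xqr psi rkfad dbqjz lbmu vfxf vfvlp jfqiw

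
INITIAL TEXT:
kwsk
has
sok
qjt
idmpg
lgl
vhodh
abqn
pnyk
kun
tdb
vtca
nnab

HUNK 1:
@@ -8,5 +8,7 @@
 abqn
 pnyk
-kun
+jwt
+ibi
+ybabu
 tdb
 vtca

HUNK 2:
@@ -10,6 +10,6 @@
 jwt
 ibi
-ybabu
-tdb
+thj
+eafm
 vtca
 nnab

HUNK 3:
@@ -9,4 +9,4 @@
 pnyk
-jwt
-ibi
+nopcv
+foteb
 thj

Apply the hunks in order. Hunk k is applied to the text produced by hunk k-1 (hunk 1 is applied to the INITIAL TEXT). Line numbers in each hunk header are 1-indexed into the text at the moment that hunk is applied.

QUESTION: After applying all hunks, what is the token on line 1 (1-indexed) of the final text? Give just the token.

Hunk 1: at line 8 remove [kun] add [jwt,ibi,ybabu] -> 15 lines: kwsk has sok qjt idmpg lgl vhodh abqn pnyk jwt ibi ybabu tdb vtca nnab
Hunk 2: at line 10 remove [ybabu,tdb] add [thj,eafm] -> 15 lines: kwsk has sok qjt idmpg lgl vhodh abqn pnyk jwt ibi thj eafm vtca nnab
Hunk 3: at line 9 remove [jwt,ibi] add [nopcv,foteb] -> 15 lines: kwsk has sok qjt idmpg lgl vhodh abqn pnyk nopcv foteb thj eafm vtca nnab
Final line 1: kwsk

Answer: kwsk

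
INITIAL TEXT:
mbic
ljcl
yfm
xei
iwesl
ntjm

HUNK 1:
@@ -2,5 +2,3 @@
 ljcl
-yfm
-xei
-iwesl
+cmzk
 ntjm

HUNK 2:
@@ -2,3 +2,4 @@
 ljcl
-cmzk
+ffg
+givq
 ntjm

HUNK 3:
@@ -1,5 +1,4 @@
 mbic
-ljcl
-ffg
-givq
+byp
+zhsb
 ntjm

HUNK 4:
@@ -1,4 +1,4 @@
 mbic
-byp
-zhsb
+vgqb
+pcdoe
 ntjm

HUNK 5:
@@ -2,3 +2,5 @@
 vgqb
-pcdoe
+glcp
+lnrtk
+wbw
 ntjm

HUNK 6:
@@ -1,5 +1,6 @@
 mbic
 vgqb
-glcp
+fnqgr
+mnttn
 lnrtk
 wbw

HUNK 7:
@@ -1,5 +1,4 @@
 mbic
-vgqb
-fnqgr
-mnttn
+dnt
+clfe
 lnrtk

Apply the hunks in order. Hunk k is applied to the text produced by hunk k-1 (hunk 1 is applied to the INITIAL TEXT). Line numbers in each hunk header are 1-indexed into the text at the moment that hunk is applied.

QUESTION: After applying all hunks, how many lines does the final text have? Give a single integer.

Hunk 1: at line 2 remove [yfm,xei,iwesl] add [cmzk] -> 4 lines: mbic ljcl cmzk ntjm
Hunk 2: at line 2 remove [cmzk] add [ffg,givq] -> 5 lines: mbic ljcl ffg givq ntjm
Hunk 3: at line 1 remove [ljcl,ffg,givq] add [byp,zhsb] -> 4 lines: mbic byp zhsb ntjm
Hunk 4: at line 1 remove [byp,zhsb] add [vgqb,pcdoe] -> 4 lines: mbic vgqb pcdoe ntjm
Hunk 5: at line 2 remove [pcdoe] add [glcp,lnrtk,wbw] -> 6 lines: mbic vgqb glcp lnrtk wbw ntjm
Hunk 6: at line 1 remove [glcp] add [fnqgr,mnttn] -> 7 lines: mbic vgqb fnqgr mnttn lnrtk wbw ntjm
Hunk 7: at line 1 remove [vgqb,fnqgr,mnttn] add [dnt,clfe] -> 6 lines: mbic dnt clfe lnrtk wbw ntjm
Final line count: 6

Answer: 6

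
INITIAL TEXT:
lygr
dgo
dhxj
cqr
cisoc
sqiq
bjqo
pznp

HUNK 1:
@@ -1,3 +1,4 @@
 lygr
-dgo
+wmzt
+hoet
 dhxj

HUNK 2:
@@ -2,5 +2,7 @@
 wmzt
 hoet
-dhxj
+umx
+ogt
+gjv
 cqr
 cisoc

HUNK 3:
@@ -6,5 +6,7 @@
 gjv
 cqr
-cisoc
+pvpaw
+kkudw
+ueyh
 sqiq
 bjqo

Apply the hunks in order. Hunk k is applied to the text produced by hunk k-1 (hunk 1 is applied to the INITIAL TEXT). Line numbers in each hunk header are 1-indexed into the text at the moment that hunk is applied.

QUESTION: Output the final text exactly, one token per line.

Answer: lygr
wmzt
hoet
umx
ogt
gjv
cqr
pvpaw
kkudw
ueyh
sqiq
bjqo
pznp

Derivation:
Hunk 1: at line 1 remove [dgo] add [wmzt,hoet] -> 9 lines: lygr wmzt hoet dhxj cqr cisoc sqiq bjqo pznp
Hunk 2: at line 2 remove [dhxj] add [umx,ogt,gjv] -> 11 lines: lygr wmzt hoet umx ogt gjv cqr cisoc sqiq bjqo pznp
Hunk 3: at line 6 remove [cisoc] add [pvpaw,kkudw,ueyh] -> 13 lines: lygr wmzt hoet umx ogt gjv cqr pvpaw kkudw ueyh sqiq bjqo pznp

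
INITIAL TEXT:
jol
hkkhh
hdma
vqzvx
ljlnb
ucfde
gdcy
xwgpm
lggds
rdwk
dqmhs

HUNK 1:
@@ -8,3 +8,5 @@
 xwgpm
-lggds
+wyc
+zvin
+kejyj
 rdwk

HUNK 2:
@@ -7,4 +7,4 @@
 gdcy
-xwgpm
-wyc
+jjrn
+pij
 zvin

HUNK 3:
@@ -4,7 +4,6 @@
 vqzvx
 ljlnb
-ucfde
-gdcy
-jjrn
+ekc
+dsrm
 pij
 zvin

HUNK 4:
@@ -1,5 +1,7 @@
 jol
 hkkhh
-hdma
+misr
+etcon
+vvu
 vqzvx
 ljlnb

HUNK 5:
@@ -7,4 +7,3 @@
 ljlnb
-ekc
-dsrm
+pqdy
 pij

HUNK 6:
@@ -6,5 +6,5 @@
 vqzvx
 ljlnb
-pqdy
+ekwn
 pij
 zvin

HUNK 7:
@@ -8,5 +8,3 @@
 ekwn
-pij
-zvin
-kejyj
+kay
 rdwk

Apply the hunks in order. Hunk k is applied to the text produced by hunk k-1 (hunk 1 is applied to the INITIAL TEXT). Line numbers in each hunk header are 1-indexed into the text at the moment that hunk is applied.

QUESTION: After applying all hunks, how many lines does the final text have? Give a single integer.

Hunk 1: at line 8 remove [lggds] add [wyc,zvin,kejyj] -> 13 lines: jol hkkhh hdma vqzvx ljlnb ucfde gdcy xwgpm wyc zvin kejyj rdwk dqmhs
Hunk 2: at line 7 remove [xwgpm,wyc] add [jjrn,pij] -> 13 lines: jol hkkhh hdma vqzvx ljlnb ucfde gdcy jjrn pij zvin kejyj rdwk dqmhs
Hunk 3: at line 4 remove [ucfde,gdcy,jjrn] add [ekc,dsrm] -> 12 lines: jol hkkhh hdma vqzvx ljlnb ekc dsrm pij zvin kejyj rdwk dqmhs
Hunk 4: at line 1 remove [hdma] add [misr,etcon,vvu] -> 14 lines: jol hkkhh misr etcon vvu vqzvx ljlnb ekc dsrm pij zvin kejyj rdwk dqmhs
Hunk 5: at line 7 remove [ekc,dsrm] add [pqdy] -> 13 lines: jol hkkhh misr etcon vvu vqzvx ljlnb pqdy pij zvin kejyj rdwk dqmhs
Hunk 6: at line 6 remove [pqdy] add [ekwn] -> 13 lines: jol hkkhh misr etcon vvu vqzvx ljlnb ekwn pij zvin kejyj rdwk dqmhs
Hunk 7: at line 8 remove [pij,zvin,kejyj] add [kay] -> 11 lines: jol hkkhh misr etcon vvu vqzvx ljlnb ekwn kay rdwk dqmhs
Final line count: 11

Answer: 11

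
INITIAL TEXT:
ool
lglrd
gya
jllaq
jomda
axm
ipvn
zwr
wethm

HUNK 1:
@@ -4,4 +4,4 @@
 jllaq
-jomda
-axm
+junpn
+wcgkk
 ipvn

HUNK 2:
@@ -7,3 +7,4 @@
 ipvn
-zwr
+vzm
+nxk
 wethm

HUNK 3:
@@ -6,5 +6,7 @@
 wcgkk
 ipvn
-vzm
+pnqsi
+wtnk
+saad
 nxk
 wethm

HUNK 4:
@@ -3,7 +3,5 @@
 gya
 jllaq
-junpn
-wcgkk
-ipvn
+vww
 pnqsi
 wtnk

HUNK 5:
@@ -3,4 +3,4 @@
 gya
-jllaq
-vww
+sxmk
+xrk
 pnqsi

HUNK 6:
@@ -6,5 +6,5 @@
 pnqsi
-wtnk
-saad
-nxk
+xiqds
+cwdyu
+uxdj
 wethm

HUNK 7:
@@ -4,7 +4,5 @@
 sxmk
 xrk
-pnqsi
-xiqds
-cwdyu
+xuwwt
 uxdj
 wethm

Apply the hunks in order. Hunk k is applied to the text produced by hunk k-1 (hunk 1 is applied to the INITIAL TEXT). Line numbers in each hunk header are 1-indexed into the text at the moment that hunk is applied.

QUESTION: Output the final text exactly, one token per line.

Answer: ool
lglrd
gya
sxmk
xrk
xuwwt
uxdj
wethm

Derivation:
Hunk 1: at line 4 remove [jomda,axm] add [junpn,wcgkk] -> 9 lines: ool lglrd gya jllaq junpn wcgkk ipvn zwr wethm
Hunk 2: at line 7 remove [zwr] add [vzm,nxk] -> 10 lines: ool lglrd gya jllaq junpn wcgkk ipvn vzm nxk wethm
Hunk 3: at line 6 remove [vzm] add [pnqsi,wtnk,saad] -> 12 lines: ool lglrd gya jllaq junpn wcgkk ipvn pnqsi wtnk saad nxk wethm
Hunk 4: at line 3 remove [junpn,wcgkk,ipvn] add [vww] -> 10 lines: ool lglrd gya jllaq vww pnqsi wtnk saad nxk wethm
Hunk 5: at line 3 remove [jllaq,vww] add [sxmk,xrk] -> 10 lines: ool lglrd gya sxmk xrk pnqsi wtnk saad nxk wethm
Hunk 6: at line 6 remove [wtnk,saad,nxk] add [xiqds,cwdyu,uxdj] -> 10 lines: ool lglrd gya sxmk xrk pnqsi xiqds cwdyu uxdj wethm
Hunk 7: at line 4 remove [pnqsi,xiqds,cwdyu] add [xuwwt] -> 8 lines: ool lglrd gya sxmk xrk xuwwt uxdj wethm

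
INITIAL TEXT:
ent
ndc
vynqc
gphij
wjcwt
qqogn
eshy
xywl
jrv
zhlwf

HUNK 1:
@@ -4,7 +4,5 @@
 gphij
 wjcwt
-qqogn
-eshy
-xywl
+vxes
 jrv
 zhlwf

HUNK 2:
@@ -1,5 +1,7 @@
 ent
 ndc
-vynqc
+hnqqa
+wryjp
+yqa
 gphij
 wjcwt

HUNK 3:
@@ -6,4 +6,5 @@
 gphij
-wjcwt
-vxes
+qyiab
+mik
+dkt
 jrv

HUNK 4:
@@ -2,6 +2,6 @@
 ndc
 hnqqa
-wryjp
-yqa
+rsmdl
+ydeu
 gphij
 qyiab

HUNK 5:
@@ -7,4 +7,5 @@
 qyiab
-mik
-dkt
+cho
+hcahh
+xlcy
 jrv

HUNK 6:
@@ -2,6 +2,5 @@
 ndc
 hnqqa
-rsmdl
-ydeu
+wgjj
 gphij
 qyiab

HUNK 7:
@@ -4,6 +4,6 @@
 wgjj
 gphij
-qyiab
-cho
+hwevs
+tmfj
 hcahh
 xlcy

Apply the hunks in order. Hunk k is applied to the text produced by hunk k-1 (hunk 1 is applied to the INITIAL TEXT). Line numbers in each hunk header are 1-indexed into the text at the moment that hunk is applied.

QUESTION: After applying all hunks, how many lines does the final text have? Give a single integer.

Hunk 1: at line 4 remove [qqogn,eshy,xywl] add [vxes] -> 8 lines: ent ndc vynqc gphij wjcwt vxes jrv zhlwf
Hunk 2: at line 1 remove [vynqc] add [hnqqa,wryjp,yqa] -> 10 lines: ent ndc hnqqa wryjp yqa gphij wjcwt vxes jrv zhlwf
Hunk 3: at line 6 remove [wjcwt,vxes] add [qyiab,mik,dkt] -> 11 lines: ent ndc hnqqa wryjp yqa gphij qyiab mik dkt jrv zhlwf
Hunk 4: at line 2 remove [wryjp,yqa] add [rsmdl,ydeu] -> 11 lines: ent ndc hnqqa rsmdl ydeu gphij qyiab mik dkt jrv zhlwf
Hunk 5: at line 7 remove [mik,dkt] add [cho,hcahh,xlcy] -> 12 lines: ent ndc hnqqa rsmdl ydeu gphij qyiab cho hcahh xlcy jrv zhlwf
Hunk 6: at line 2 remove [rsmdl,ydeu] add [wgjj] -> 11 lines: ent ndc hnqqa wgjj gphij qyiab cho hcahh xlcy jrv zhlwf
Hunk 7: at line 4 remove [qyiab,cho] add [hwevs,tmfj] -> 11 lines: ent ndc hnqqa wgjj gphij hwevs tmfj hcahh xlcy jrv zhlwf
Final line count: 11

Answer: 11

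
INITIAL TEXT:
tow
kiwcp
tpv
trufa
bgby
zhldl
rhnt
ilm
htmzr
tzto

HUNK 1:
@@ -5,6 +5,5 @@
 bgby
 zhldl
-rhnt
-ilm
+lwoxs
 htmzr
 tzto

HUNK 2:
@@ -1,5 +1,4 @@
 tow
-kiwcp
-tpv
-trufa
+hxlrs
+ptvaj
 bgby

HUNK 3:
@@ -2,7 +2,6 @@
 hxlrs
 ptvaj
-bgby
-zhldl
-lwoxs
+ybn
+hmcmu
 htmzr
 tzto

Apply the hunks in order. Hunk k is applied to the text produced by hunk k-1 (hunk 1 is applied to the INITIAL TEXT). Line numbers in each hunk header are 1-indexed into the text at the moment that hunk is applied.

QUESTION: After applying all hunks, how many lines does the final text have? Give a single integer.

Hunk 1: at line 5 remove [rhnt,ilm] add [lwoxs] -> 9 lines: tow kiwcp tpv trufa bgby zhldl lwoxs htmzr tzto
Hunk 2: at line 1 remove [kiwcp,tpv,trufa] add [hxlrs,ptvaj] -> 8 lines: tow hxlrs ptvaj bgby zhldl lwoxs htmzr tzto
Hunk 3: at line 2 remove [bgby,zhldl,lwoxs] add [ybn,hmcmu] -> 7 lines: tow hxlrs ptvaj ybn hmcmu htmzr tzto
Final line count: 7

Answer: 7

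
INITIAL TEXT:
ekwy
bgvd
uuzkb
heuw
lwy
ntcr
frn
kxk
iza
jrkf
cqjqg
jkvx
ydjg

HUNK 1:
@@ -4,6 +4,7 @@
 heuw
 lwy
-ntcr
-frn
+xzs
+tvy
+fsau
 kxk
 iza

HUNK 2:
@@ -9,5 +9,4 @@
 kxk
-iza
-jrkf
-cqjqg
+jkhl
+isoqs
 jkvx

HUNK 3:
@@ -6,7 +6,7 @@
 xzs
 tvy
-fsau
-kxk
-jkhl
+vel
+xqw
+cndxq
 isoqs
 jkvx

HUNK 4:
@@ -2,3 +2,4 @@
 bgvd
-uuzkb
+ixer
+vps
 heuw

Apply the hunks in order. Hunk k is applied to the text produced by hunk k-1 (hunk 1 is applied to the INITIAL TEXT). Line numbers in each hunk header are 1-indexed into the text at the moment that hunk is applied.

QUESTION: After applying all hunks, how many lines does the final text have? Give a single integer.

Answer: 14

Derivation:
Hunk 1: at line 4 remove [ntcr,frn] add [xzs,tvy,fsau] -> 14 lines: ekwy bgvd uuzkb heuw lwy xzs tvy fsau kxk iza jrkf cqjqg jkvx ydjg
Hunk 2: at line 9 remove [iza,jrkf,cqjqg] add [jkhl,isoqs] -> 13 lines: ekwy bgvd uuzkb heuw lwy xzs tvy fsau kxk jkhl isoqs jkvx ydjg
Hunk 3: at line 6 remove [fsau,kxk,jkhl] add [vel,xqw,cndxq] -> 13 lines: ekwy bgvd uuzkb heuw lwy xzs tvy vel xqw cndxq isoqs jkvx ydjg
Hunk 4: at line 2 remove [uuzkb] add [ixer,vps] -> 14 lines: ekwy bgvd ixer vps heuw lwy xzs tvy vel xqw cndxq isoqs jkvx ydjg
Final line count: 14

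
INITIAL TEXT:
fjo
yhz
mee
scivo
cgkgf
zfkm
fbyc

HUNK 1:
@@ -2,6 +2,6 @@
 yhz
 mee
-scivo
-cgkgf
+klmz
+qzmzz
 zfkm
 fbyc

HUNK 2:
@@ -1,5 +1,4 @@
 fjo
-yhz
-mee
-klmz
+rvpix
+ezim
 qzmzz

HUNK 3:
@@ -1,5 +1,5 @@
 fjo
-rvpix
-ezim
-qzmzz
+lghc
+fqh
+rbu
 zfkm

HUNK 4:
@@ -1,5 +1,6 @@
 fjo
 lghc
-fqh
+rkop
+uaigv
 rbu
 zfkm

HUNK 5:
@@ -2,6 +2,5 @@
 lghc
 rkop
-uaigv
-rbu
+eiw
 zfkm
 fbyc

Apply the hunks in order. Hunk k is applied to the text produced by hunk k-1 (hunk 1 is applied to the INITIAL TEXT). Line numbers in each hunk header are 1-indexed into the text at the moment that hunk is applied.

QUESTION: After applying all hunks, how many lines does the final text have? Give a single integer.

Hunk 1: at line 2 remove [scivo,cgkgf] add [klmz,qzmzz] -> 7 lines: fjo yhz mee klmz qzmzz zfkm fbyc
Hunk 2: at line 1 remove [yhz,mee,klmz] add [rvpix,ezim] -> 6 lines: fjo rvpix ezim qzmzz zfkm fbyc
Hunk 3: at line 1 remove [rvpix,ezim,qzmzz] add [lghc,fqh,rbu] -> 6 lines: fjo lghc fqh rbu zfkm fbyc
Hunk 4: at line 1 remove [fqh] add [rkop,uaigv] -> 7 lines: fjo lghc rkop uaigv rbu zfkm fbyc
Hunk 5: at line 2 remove [uaigv,rbu] add [eiw] -> 6 lines: fjo lghc rkop eiw zfkm fbyc
Final line count: 6

Answer: 6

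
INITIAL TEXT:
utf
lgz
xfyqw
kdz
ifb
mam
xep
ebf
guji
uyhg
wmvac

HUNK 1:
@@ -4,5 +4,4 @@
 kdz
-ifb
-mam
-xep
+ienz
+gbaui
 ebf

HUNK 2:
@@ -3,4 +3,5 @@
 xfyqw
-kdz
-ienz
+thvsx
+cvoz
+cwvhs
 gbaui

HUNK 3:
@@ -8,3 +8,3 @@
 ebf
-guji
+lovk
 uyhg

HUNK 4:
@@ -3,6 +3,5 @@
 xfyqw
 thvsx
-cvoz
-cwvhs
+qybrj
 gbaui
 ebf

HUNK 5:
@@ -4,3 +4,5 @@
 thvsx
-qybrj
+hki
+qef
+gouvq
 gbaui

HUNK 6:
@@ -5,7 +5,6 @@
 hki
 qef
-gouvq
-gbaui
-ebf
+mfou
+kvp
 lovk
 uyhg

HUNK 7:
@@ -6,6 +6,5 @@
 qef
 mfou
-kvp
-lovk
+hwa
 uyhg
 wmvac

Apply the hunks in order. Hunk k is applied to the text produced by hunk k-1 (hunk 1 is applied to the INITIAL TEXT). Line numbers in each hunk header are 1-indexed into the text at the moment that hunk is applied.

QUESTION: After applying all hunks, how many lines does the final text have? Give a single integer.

Answer: 10

Derivation:
Hunk 1: at line 4 remove [ifb,mam,xep] add [ienz,gbaui] -> 10 lines: utf lgz xfyqw kdz ienz gbaui ebf guji uyhg wmvac
Hunk 2: at line 3 remove [kdz,ienz] add [thvsx,cvoz,cwvhs] -> 11 lines: utf lgz xfyqw thvsx cvoz cwvhs gbaui ebf guji uyhg wmvac
Hunk 3: at line 8 remove [guji] add [lovk] -> 11 lines: utf lgz xfyqw thvsx cvoz cwvhs gbaui ebf lovk uyhg wmvac
Hunk 4: at line 3 remove [cvoz,cwvhs] add [qybrj] -> 10 lines: utf lgz xfyqw thvsx qybrj gbaui ebf lovk uyhg wmvac
Hunk 5: at line 4 remove [qybrj] add [hki,qef,gouvq] -> 12 lines: utf lgz xfyqw thvsx hki qef gouvq gbaui ebf lovk uyhg wmvac
Hunk 6: at line 5 remove [gouvq,gbaui,ebf] add [mfou,kvp] -> 11 lines: utf lgz xfyqw thvsx hki qef mfou kvp lovk uyhg wmvac
Hunk 7: at line 6 remove [kvp,lovk] add [hwa] -> 10 lines: utf lgz xfyqw thvsx hki qef mfou hwa uyhg wmvac
Final line count: 10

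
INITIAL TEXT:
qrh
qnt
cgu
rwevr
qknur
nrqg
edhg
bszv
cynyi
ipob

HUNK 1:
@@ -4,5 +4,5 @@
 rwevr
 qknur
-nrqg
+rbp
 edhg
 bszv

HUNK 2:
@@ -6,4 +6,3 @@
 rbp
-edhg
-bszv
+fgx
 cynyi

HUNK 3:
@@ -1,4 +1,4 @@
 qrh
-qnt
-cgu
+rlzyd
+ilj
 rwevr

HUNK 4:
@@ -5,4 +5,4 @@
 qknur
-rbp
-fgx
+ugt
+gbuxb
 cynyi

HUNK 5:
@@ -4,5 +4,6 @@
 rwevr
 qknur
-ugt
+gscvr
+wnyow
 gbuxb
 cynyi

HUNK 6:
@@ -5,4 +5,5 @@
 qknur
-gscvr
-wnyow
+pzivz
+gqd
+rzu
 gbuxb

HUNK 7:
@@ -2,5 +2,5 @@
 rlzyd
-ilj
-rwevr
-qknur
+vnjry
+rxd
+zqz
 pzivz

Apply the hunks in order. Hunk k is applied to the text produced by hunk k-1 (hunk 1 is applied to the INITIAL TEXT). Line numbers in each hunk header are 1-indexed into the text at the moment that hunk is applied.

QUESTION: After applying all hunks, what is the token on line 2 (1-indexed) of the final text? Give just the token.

Answer: rlzyd

Derivation:
Hunk 1: at line 4 remove [nrqg] add [rbp] -> 10 lines: qrh qnt cgu rwevr qknur rbp edhg bszv cynyi ipob
Hunk 2: at line 6 remove [edhg,bszv] add [fgx] -> 9 lines: qrh qnt cgu rwevr qknur rbp fgx cynyi ipob
Hunk 3: at line 1 remove [qnt,cgu] add [rlzyd,ilj] -> 9 lines: qrh rlzyd ilj rwevr qknur rbp fgx cynyi ipob
Hunk 4: at line 5 remove [rbp,fgx] add [ugt,gbuxb] -> 9 lines: qrh rlzyd ilj rwevr qknur ugt gbuxb cynyi ipob
Hunk 5: at line 4 remove [ugt] add [gscvr,wnyow] -> 10 lines: qrh rlzyd ilj rwevr qknur gscvr wnyow gbuxb cynyi ipob
Hunk 6: at line 5 remove [gscvr,wnyow] add [pzivz,gqd,rzu] -> 11 lines: qrh rlzyd ilj rwevr qknur pzivz gqd rzu gbuxb cynyi ipob
Hunk 7: at line 2 remove [ilj,rwevr,qknur] add [vnjry,rxd,zqz] -> 11 lines: qrh rlzyd vnjry rxd zqz pzivz gqd rzu gbuxb cynyi ipob
Final line 2: rlzyd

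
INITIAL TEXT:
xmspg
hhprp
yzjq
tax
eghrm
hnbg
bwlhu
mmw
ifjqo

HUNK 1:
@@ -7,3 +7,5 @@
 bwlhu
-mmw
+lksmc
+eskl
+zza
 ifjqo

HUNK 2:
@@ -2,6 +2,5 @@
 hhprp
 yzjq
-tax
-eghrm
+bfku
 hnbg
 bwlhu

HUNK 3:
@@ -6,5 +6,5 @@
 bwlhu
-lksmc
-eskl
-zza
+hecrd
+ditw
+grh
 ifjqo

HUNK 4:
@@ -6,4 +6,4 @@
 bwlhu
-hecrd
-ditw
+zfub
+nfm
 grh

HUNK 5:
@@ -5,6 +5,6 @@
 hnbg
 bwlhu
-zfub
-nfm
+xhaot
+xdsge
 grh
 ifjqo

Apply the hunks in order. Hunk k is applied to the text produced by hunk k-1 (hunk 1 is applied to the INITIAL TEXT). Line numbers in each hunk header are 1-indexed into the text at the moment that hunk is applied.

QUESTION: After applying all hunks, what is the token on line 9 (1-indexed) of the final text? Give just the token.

Answer: grh

Derivation:
Hunk 1: at line 7 remove [mmw] add [lksmc,eskl,zza] -> 11 lines: xmspg hhprp yzjq tax eghrm hnbg bwlhu lksmc eskl zza ifjqo
Hunk 2: at line 2 remove [tax,eghrm] add [bfku] -> 10 lines: xmspg hhprp yzjq bfku hnbg bwlhu lksmc eskl zza ifjqo
Hunk 3: at line 6 remove [lksmc,eskl,zza] add [hecrd,ditw,grh] -> 10 lines: xmspg hhprp yzjq bfku hnbg bwlhu hecrd ditw grh ifjqo
Hunk 4: at line 6 remove [hecrd,ditw] add [zfub,nfm] -> 10 lines: xmspg hhprp yzjq bfku hnbg bwlhu zfub nfm grh ifjqo
Hunk 5: at line 5 remove [zfub,nfm] add [xhaot,xdsge] -> 10 lines: xmspg hhprp yzjq bfku hnbg bwlhu xhaot xdsge grh ifjqo
Final line 9: grh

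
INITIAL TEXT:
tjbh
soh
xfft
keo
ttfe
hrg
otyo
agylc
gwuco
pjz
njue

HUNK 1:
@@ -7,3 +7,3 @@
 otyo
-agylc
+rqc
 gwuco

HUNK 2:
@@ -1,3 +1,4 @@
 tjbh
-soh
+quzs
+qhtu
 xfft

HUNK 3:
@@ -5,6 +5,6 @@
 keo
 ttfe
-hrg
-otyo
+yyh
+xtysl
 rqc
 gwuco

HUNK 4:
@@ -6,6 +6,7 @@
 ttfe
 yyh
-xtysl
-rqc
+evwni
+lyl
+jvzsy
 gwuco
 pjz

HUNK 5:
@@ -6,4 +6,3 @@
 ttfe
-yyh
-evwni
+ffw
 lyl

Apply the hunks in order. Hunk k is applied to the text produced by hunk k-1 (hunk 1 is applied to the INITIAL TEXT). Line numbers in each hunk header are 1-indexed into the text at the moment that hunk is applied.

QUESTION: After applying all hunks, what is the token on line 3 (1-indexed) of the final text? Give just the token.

Hunk 1: at line 7 remove [agylc] add [rqc] -> 11 lines: tjbh soh xfft keo ttfe hrg otyo rqc gwuco pjz njue
Hunk 2: at line 1 remove [soh] add [quzs,qhtu] -> 12 lines: tjbh quzs qhtu xfft keo ttfe hrg otyo rqc gwuco pjz njue
Hunk 3: at line 5 remove [hrg,otyo] add [yyh,xtysl] -> 12 lines: tjbh quzs qhtu xfft keo ttfe yyh xtysl rqc gwuco pjz njue
Hunk 4: at line 6 remove [xtysl,rqc] add [evwni,lyl,jvzsy] -> 13 lines: tjbh quzs qhtu xfft keo ttfe yyh evwni lyl jvzsy gwuco pjz njue
Hunk 5: at line 6 remove [yyh,evwni] add [ffw] -> 12 lines: tjbh quzs qhtu xfft keo ttfe ffw lyl jvzsy gwuco pjz njue
Final line 3: qhtu

Answer: qhtu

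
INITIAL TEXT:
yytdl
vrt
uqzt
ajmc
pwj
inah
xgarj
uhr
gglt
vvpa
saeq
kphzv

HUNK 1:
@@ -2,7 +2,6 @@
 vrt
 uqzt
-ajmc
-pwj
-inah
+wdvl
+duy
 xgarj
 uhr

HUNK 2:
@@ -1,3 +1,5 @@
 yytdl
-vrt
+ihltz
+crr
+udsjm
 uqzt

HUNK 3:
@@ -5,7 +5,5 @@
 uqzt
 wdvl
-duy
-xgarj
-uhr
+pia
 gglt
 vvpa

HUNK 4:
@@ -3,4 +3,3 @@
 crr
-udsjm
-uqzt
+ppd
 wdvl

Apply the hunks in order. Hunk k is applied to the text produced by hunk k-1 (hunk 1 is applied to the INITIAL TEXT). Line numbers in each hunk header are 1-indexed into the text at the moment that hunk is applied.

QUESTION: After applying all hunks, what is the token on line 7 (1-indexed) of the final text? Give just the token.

Answer: gglt

Derivation:
Hunk 1: at line 2 remove [ajmc,pwj,inah] add [wdvl,duy] -> 11 lines: yytdl vrt uqzt wdvl duy xgarj uhr gglt vvpa saeq kphzv
Hunk 2: at line 1 remove [vrt] add [ihltz,crr,udsjm] -> 13 lines: yytdl ihltz crr udsjm uqzt wdvl duy xgarj uhr gglt vvpa saeq kphzv
Hunk 3: at line 5 remove [duy,xgarj,uhr] add [pia] -> 11 lines: yytdl ihltz crr udsjm uqzt wdvl pia gglt vvpa saeq kphzv
Hunk 4: at line 3 remove [udsjm,uqzt] add [ppd] -> 10 lines: yytdl ihltz crr ppd wdvl pia gglt vvpa saeq kphzv
Final line 7: gglt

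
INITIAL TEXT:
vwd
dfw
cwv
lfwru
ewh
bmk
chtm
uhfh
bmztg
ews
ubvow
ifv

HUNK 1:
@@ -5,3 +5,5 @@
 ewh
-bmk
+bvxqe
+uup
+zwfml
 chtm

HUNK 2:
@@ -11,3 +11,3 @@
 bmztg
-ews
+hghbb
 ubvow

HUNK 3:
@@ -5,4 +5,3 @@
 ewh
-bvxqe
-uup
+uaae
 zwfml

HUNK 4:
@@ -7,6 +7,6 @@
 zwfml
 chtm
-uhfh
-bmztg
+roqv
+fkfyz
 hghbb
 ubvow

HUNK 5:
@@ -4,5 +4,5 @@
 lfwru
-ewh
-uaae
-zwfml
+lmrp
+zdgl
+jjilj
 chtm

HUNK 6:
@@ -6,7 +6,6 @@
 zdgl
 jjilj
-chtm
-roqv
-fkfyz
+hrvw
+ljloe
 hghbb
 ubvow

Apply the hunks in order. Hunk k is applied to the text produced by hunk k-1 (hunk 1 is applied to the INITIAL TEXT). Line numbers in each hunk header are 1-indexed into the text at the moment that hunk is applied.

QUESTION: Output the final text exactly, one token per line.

Hunk 1: at line 5 remove [bmk] add [bvxqe,uup,zwfml] -> 14 lines: vwd dfw cwv lfwru ewh bvxqe uup zwfml chtm uhfh bmztg ews ubvow ifv
Hunk 2: at line 11 remove [ews] add [hghbb] -> 14 lines: vwd dfw cwv lfwru ewh bvxqe uup zwfml chtm uhfh bmztg hghbb ubvow ifv
Hunk 3: at line 5 remove [bvxqe,uup] add [uaae] -> 13 lines: vwd dfw cwv lfwru ewh uaae zwfml chtm uhfh bmztg hghbb ubvow ifv
Hunk 4: at line 7 remove [uhfh,bmztg] add [roqv,fkfyz] -> 13 lines: vwd dfw cwv lfwru ewh uaae zwfml chtm roqv fkfyz hghbb ubvow ifv
Hunk 5: at line 4 remove [ewh,uaae,zwfml] add [lmrp,zdgl,jjilj] -> 13 lines: vwd dfw cwv lfwru lmrp zdgl jjilj chtm roqv fkfyz hghbb ubvow ifv
Hunk 6: at line 6 remove [chtm,roqv,fkfyz] add [hrvw,ljloe] -> 12 lines: vwd dfw cwv lfwru lmrp zdgl jjilj hrvw ljloe hghbb ubvow ifv

Answer: vwd
dfw
cwv
lfwru
lmrp
zdgl
jjilj
hrvw
ljloe
hghbb
ubvow
ifv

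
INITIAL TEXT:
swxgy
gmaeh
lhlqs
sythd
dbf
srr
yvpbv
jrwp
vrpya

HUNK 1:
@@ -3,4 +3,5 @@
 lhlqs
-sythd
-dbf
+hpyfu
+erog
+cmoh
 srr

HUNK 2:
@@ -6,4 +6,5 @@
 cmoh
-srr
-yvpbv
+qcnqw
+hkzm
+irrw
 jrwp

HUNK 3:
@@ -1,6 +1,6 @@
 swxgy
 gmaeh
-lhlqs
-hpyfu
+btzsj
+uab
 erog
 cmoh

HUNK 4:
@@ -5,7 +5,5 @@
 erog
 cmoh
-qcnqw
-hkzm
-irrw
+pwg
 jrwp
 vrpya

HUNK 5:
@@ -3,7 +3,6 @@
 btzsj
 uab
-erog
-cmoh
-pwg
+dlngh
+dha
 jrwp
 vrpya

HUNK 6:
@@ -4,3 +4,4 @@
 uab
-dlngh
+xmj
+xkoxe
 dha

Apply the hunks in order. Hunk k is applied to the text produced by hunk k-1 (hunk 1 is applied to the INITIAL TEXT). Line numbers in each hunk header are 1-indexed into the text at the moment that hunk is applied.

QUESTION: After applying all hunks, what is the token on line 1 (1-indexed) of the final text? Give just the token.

Answer: swxgy

Derivation:
Hunk 1: at line 3 remove [sythd,dbf] add [hpyfu,erog,cmoh] -> 10 lines: swxgy gmaeh lhlqs hpyfu erog cmoh srr yvpbv jrwp vrpya
Hunk 2: at line 6 remove [srr,yvpbv] add [qcnqw,hkzm,irrw] -> 11 lines: swxgy gmaeh lhlqs hpyfu erog cmoh qcnqw hkzm irrw jrwp vrpya
Hunk 3: at line 1 remove [lhlqs,hpyfu] add [btzsj,uab] -> 11 lines: swxgy gmaeh btzsj uab erog cmoh qcnqw hkzm irrw jrwp vrpya
Hunk 4: at line 5 remove [qcnqw,hkzm,irrw] add [pwg] -> 9 lines: swxgy gmaeh btzsj uab erog cmoh pwg jrwp vrpya
Hunk 5: at line 3 remove [erog,cmoh,pwg] add [dlngh,dha] -> 8 lines: swxgy gmaeh btzsj uab dlngh dha jrwp vrpya
Hunk 6: at line 4 remove [dlngh] add [xmj,xkoxe] -> 9 lines: swxgy gmaeh btzsj uab xmj xkoxe dha jrwp vrpya
Final line 1: swxgy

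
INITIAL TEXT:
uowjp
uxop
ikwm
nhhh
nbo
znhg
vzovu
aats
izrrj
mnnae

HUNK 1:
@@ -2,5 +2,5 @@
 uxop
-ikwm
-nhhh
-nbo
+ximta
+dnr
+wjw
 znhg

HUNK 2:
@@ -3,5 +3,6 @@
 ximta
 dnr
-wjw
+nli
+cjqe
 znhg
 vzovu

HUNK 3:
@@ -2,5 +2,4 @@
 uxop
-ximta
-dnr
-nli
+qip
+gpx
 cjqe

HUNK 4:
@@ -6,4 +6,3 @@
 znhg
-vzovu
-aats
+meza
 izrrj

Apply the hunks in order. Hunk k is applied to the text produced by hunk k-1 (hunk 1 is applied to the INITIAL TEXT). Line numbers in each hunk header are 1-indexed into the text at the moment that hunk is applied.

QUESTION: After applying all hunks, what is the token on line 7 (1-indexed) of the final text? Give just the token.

Answer: meza

Derivation:
Hunk 1: at line 2 remove [ikwm,nhhh,nbo] add [ximta,dnr,wjw] -> 10 lines: uowjp uxop ximta dnr wjw znhg vzovu aats izrrj mnnae
Hunk 2: at line 3 remove [wjw] add [nli,cjqe] -> 11 lines: uowjp uxop ximta dnr nli cjqe znhg vzovu aats izrrj mnnae
Hunk 3: at line 2 remove [ximta,dnr,nli] add [qip,gpx] -> 10 lines: uowjp uxop qip gpx cjqe znhg vzovu aats izrrj mnnae
Hunk 4: at line 6 remove [vzovu,aats] add [meza] -> 9 lines: uowjp uxop qip gpx cjqe znhg meza izrrj mnnae
Final line 7: meza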